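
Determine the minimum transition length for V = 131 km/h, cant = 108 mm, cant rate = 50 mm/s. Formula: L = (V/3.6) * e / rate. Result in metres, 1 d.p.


Convert speed: V = 131 / 3.6 = 36.3889 m/s
L = 36.3889 * 108 / 50
L = 3930.0 / 50
L = 78.6 m

78.6


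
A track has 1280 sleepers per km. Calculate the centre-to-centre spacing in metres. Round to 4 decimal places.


Spacing = 1000 m / number of sleepers
Spacing = 1000 / 1280
Spacing = 0.7813 m

0.7813


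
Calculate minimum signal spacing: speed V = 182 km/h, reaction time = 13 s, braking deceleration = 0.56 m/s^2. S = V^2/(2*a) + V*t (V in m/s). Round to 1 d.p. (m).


V = 182 / 3.6 = 50.5556 m/s
Braking distance = 50.5556^2 / (2*0.56) = 2282.0216 m
Sighting distance = 50.5556 * 13 = 657.2222 m
S = 2282.0216 + 657.2222 = 2939.2 m

2939.2


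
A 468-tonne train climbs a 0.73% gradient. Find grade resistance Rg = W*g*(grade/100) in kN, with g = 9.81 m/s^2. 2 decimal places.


Rg = W * 9.81 * grade / 100
Rg = 468 * 9.81 * 0.73 / 100
Rg = 4591.08 * 0.0073
Rg = 33.51 kN

33.51


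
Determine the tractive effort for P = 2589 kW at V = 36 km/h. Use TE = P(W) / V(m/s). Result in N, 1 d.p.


Convert: P = 2589 kW = 2589000 W
V = 36 / 3.6 = 10.0 m/s
TE = 2589000 / 10.0
TE = 258900.0 N

258900.0


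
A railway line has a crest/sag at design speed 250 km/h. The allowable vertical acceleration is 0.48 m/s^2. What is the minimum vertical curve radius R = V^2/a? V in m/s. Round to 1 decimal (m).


Convert speed: V = 250 / 3.6 = 69.4444 m/s
V^2 = 4822.5309 m^2/s^2
R_v = 4822.5309 / 0.48
R_v = 10046.9 m

10046.9


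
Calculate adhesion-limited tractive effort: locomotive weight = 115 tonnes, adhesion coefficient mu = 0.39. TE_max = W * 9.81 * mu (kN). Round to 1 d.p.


TE_max = W * g * mu
TE_max = 115 * 9.81 * 0.39
TE_max = 1128.15 * 0.39
TE_max = 440.0 kN

440.0


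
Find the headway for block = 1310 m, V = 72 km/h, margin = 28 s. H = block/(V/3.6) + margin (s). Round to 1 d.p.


V = 72 / 3.6 = 20.0 m/s
Block traversal time = 1310 / 20.0 = 65.5 s
Headway = 65.5 + 28
Headway = 93.5 s

93.5


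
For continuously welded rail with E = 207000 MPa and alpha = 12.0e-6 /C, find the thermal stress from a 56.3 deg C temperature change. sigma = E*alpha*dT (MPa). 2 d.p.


sigma = E * alpha * dT
sigma = 207000 * 12.0e-6 * 56.3
sigma = 2.484 * 56.3
sigma = 139.85 MPa

139.85


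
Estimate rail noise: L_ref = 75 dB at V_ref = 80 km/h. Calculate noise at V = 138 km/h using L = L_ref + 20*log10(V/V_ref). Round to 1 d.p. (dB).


V/V_ref = 138 / 80 = 1.725
log10(1.725) = 0.236789
20 * 0.236789 = 4.7358
L = 75 + 4.7358 = 79.7 dB

79.7


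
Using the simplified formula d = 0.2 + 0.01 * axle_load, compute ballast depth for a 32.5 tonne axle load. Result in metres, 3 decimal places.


d = 0.2 + 0.01 * 32.5
d = 0.2 + 0.325
d = 0.525 m

0.525


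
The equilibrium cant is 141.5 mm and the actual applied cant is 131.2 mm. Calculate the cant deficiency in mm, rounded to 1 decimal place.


Cant deficiency = equilibrium cant - actual cant
CD = 141.5 - 131.2
CD = 10.3 mm

10.3


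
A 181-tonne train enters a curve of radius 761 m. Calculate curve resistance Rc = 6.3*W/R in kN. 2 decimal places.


Rc = 6.3 * W / R
Rc = 6.3 * 181 / 761
Rc = 1140.3 / 761
Rc = 1.50 kN

1.50


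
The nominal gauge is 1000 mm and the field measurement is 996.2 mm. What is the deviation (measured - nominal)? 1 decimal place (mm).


Deviation = measured - nominal
Deviation = 996.2 - 1000
Deviation = -3.8 mm

-3.8


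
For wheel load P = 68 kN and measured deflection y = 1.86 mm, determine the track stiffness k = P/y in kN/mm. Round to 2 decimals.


Track stiffness k = P / y
k = 68 / 1.86
k = 36.56 kN/mm

36.56


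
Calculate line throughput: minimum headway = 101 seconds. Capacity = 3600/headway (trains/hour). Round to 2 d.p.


Capacity = 3600 / headway
Capacity = 3600 / 101
Capacity = 35.64 trains/hour

35.64


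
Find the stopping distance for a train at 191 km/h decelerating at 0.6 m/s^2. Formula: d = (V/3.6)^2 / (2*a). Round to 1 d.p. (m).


Convert speed: V = 191 / 3.6 = 53.0556 m/s
V^2 = 2814.892
d = 2814.892 / (2 * 0.6)
d = 2814.892 / 1.2
d = 2345.7 m

2345.7


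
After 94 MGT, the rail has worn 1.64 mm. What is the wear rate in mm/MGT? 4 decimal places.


Wear rate = total wear / cumulative tonnage
Rate = 1.64 / 94
Rate = 0.0174 mm/MGT

0.0174


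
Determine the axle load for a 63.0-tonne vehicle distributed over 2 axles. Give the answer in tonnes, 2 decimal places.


Load per axle = total weight / number of axles
Load = 63.0 / 2
Load = 31.50 tonnes

31.50


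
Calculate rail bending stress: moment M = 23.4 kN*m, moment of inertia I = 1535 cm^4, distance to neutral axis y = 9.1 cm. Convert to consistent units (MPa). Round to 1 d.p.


Convert units:
M = 23.4 kN*m = 23400000 N*mm
y = 9.1 cm = 91 mm
I = 1535 cm^4 = 15350000 mm^4
sigma = 23400000 * 91 / 15350000
sigma = 138.7 MPa

138.7


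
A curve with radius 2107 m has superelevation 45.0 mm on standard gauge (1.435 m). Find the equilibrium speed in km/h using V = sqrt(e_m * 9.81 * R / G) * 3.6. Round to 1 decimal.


Convert cant: e = 45.0 mm = 0.0450 m
V_ms = sqrt(0.0450 * 9.81 * 2107 / 1.435)
V_ms = sqrt(648.177805) = 25.4593 m/s
V = 25.4593 * 3.6 = 91.7 km/h

91.7


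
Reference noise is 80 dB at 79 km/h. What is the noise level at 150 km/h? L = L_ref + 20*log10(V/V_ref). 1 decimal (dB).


V/V_ref = 150 / 79 = 1.898734
log10(1.898734) = 0.278464
20 * 0.278464 = 5.5693
L = 80 + 5.5693 = 85.6 dB

85.6


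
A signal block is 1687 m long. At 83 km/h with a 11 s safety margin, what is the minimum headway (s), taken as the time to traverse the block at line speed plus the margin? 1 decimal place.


V = 83 / 3.6 = 23.0556 m/s
Block traversal time = 1687 / 23.0556 = 73.1711 s
Headway = 73.1711 + 11
Headway = 84.2 s

84.2


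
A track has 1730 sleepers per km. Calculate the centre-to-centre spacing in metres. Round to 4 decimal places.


Spacing = 1000 m / number of sleepers
Spacing = 1000 / 1730
Spacing = 0.5780 m

0.5780


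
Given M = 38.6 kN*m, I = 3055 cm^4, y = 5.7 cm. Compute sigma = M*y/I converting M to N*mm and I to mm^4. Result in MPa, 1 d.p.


Convert units:
M = 38.6 kN*m = 38600000 N*mm
y = 5.7 cm = 57 mm
I = 3055 cm^4 = 30550000 mm^4
sigma = 38600000 * 57 / 30550000
sigma = 72.0 MPa

72.0


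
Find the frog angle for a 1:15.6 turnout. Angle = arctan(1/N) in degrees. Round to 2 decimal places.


1/N = 1/15.6 = 0.064103
angle = arctan(0.064103) = 0.064015 rad
angle = 0.064015 * 180/pi = 3.67 degrees

3.67


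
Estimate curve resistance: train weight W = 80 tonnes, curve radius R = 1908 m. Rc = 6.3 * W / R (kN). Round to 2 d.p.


Rc = 6.3 * W / R
Rc = 6.3 * 80 / 1908
Rc = 504.0 / 1908
Rc = 0.26 kN

0.26


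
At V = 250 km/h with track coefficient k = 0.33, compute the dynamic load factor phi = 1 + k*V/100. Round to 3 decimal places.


phi = 1 + k * V / 100
phi = 1 + 0.33 * 250 / 100
phi = 1 + 0.825
phi = 1.825

1.825


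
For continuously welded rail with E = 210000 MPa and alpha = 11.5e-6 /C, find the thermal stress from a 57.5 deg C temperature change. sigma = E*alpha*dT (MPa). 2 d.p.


sigma = E * alpha * dT
sigma = 210000 * 11.5e-6 * 57.5
sigma = 2.415 * 57.5
sigma = 138.86 MPa

138.86


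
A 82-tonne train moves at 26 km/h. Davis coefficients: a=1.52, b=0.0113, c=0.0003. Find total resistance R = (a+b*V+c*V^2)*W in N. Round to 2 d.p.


b*V = 0.0113 * 26 = 0.2938
c*V^2 = 0.0003 * 676 = 0.2028
R_per_t = 1.52 + 0.2938 + 0.2028 = 2.0166 N/t
R_total = 2.0166 * 82 = 165.36 N

165.36


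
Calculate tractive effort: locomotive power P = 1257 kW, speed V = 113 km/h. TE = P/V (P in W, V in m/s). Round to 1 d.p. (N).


Convert: P = 1257 kW = 1257000 W
V = 113 / 3.6 = 31.3889 m/s
TE = 1257000 / 31.3889
TE = 40046.0 N

40046.0


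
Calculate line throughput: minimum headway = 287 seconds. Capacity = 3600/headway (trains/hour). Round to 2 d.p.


Capacity = 3600 / headway
Capacity = 3600 / 287
Capacity = 12.54 trains/hour

12.54


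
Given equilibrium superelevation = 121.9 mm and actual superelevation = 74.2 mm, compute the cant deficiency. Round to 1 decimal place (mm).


Cant deficiency = equilibrium cant - actual cant
CD = 121.9 - 74.2
CD = 47.7 mm

47.7


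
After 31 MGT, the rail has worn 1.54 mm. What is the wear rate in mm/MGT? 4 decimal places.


Wear rate = total wear / cumulative tonnage
Rate = 1.54 / 31
Rate = 0.0497 mm/MGT

0.0497


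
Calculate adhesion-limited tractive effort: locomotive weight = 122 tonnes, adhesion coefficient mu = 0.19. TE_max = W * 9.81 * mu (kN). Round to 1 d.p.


TE_max = W * g * mu
TE_max = 122 * 9.81 * 0.19
TE_max = 1196.82 * 0.19
TE_max = 227.4 kN

227.4


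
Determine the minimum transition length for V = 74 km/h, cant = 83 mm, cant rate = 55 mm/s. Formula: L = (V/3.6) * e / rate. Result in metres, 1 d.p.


Convert speed: V = 74 / 3.6 = 20.5556 m/s
L = 20.5556 * 83 / 55
L = 1706.1111 / 55
L = 31.0 m

31.0


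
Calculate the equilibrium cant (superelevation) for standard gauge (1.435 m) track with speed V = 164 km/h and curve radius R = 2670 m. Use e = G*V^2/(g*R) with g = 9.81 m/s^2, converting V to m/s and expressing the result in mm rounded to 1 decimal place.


Convert speed: V = 164 / 3.6 = 45.5556 m/s
Apply formula: e = 1.435 * 45.5556^2 / (9.81 * 2670)
e = 1.435 * 2075.3086 / 26192.7
e = 0.113698 m = 113.7 mm

113.7


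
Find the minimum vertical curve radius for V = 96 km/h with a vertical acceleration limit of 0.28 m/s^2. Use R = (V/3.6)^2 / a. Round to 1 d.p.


Convert speed: V = 96 / 3.6 = 26.6667 m/s
V^2 = 711.1111 m^2/s^2
R_v = 711.1111 / 0.28
R_v = 2539.7 m

2539.7


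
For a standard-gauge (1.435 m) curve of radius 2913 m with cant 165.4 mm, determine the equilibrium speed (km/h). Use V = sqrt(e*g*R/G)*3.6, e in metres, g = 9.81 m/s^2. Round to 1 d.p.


Convert cant: e = 165.4 mm = 0.1654 m
V_ms = sqrt(0.1654 * 9.81 * 2913 / 1.435)
V_ms = sqrt(3293.768684) = 57.3914 m/s
V = 57.3914 * 3.6 = 206.6 km/h

206.6


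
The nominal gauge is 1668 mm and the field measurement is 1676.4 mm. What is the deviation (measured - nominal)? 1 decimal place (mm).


Deviation = measured - nominal
Deviation = 1676.4 - 1668
Deviation = 8.4 mm

8.4


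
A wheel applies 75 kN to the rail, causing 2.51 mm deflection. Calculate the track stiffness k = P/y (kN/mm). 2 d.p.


Track stiffness k = P / y
k = 75 / 2.51
k = 29.88 kN/mm

29.88


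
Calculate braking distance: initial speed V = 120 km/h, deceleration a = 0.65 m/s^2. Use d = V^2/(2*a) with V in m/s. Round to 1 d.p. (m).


Convert speed: V = 120 / 3.6 = 33.3333 m/s
V^2 = 1111.1111
d = 1111.1111 / (2 * 0.65)
d = 1111.1111 / 1.3
d = 854.7 m

854.7


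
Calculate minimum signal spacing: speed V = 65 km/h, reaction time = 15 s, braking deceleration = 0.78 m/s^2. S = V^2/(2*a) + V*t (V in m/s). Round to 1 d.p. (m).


V = 65 / 3.6 = 18.0556 m/s
Braking distance = 18.0556^2 / (2*0.78) = 208.9763 m
Sighting distance = 18.0556 * 15 = 270.8333 m
S = 208.9763 + 270.8333 = 479.8 m

479.8


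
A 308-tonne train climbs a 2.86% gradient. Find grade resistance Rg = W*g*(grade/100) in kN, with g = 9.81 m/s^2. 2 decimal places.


Rg = W * 9.81 * grade / 100
Rg = 308 * 9.81 * 2.86 / 100
Rg = 3021.48 * 0.0286
Rg = 86.41 kN

86.41


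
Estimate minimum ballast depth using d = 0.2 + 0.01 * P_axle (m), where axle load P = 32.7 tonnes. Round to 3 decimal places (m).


d = 0.2 + 0.01 * 32.7
d = 0.2 + 0.327
d = 0.527 m

0.527


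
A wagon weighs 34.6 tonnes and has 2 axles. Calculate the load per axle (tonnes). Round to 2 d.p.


Load per axle = total weight / number of axles
Load = 34.6 / 2
Load = 17.30 tonnes

17.30


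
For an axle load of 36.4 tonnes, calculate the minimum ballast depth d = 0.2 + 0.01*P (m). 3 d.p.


d = 0.2 + 0.01 * 36.4
d = 0.2 + 0.364
d = 0.564 m

0.564


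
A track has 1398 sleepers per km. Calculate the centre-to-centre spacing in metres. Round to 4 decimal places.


Spacing = 1000 m / number of sleepers
Spacing = 1000 / 1398
Spacing = 0.7153 m

0.7153


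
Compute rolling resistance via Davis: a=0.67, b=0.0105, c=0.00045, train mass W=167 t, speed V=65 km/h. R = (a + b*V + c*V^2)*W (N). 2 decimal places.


b*V = 0.0105 * 65 = 0.6825
c*V^2 = 0.00045 * 4225 = 1.90125
R_per_t = 0.67 + 0.6825 + 1.90125 = 3.25375 N/t
R_total = 3.25375 * 167 = 543.38 N

543.38


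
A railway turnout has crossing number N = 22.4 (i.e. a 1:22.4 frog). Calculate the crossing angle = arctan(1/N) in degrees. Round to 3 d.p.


1/N = 1/22.4 = 0.044643
angle = arctan(0.044643) = 0.044613 rad
angle = 0.044613 * 180/pi = 2.556 degrees

2.556


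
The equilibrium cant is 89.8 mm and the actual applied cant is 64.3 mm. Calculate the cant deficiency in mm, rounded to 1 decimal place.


Cant deficiency = equilibrium cant - actual cant
CD = 89.8 - 64.3
CD = 25.5 mm

25.5


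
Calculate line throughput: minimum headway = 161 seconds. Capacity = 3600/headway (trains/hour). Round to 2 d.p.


Capacity = 3600 / headway
Capacity = 3600 / 161
Capacity = 22.36 trains/hour

22.36


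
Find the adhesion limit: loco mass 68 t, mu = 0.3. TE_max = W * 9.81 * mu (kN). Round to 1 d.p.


TE_max = W * g * mu
TE_max = 68 * 9.81 * 0.3
TE_max = 667.08 * 0.3
TE_max = 200.1 kN

200.1


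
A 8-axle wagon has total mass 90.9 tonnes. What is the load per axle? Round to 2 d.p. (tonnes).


Load per axle = total weight / number of axles
Load = 90.9 / 8
Load = 11.36 tonnes

11.36


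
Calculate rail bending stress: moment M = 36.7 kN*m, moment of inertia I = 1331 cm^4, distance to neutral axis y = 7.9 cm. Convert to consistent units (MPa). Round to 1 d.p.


Convert units:
M = 36.7 kN*m = 36700000 N*mm
y = 7.9 cm = 79 mm
I = 1331 cm^4 = 13310000 mm^4
sigma = 36700000 * 79 / 13310000
sigma = 217.8 MPa

217.8


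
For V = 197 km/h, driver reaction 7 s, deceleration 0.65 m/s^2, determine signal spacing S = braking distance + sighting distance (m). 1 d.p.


V = 197 / 3.6 = 54.7222 m/s
Braking distance = 54.7222^2 / (2*0.65) = 2303.4782 m
Sighting distance = 54.7222 * 7 = 383.0556 m
S = 2303.4782 + 383.0556 = 2686.5 m

2686.5


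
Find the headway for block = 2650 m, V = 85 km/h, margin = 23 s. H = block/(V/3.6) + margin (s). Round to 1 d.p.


V = 85 / 3.6 = 23.6111 m/s
Block traversal time = 2650 / 23.6111 = 112.2353 s
Headway = 112.2353 + 23
Headway = 135.2 s

135.2


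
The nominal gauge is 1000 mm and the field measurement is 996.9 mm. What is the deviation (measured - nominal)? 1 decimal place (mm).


Deviation = measured - nominal
Deviation = 996.9 - 1000
Deviation = -3.1 mm

-3.1


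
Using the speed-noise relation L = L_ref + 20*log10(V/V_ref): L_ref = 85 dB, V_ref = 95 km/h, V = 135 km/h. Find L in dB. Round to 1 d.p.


V/V_ref = 135 / 95 = 1.421053
log10(1.421053) = 0.15261
20 * 0.15261 = 3.0522
L = 85 + 3.0522 = 88.1 dB

88.1


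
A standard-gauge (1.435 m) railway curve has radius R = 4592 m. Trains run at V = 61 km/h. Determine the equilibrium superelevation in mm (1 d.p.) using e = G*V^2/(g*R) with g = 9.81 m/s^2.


Convert speed: V = 61 / 3.6 = 16.9444 m/s
Apply formula: e = 1.435 * 16.9444^2 / (9.81 * 4592)
e = 1.435 * 287.1142 / 45047.52
e = 0.009146 m = 9.1 mm

9.1


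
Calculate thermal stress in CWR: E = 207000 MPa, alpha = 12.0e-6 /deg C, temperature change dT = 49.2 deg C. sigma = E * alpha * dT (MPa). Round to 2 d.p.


sigma = E * alpha * dT
sigma = 207000 * 12.0e-6 * 49.2
sigma = 2.484 * 49.2
sigma = 122.21 MPa

122.21


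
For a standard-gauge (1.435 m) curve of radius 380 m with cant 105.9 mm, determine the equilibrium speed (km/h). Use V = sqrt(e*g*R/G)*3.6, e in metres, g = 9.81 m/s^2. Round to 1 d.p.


Convert cant: e = 105.9 mm = 0.1059 m
V_ms = sqrt(0.1059 * 9.81 * 380 / 1.435)
V_ms = sqrt(275.103847) = 16.5863 m/s
V = 16.5863 * 3.6 = 59.7 km/h

59.7


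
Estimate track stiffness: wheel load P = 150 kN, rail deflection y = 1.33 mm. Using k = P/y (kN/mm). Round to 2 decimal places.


Track stiffness k = P / y
k = 150 / 1.33
k = 112.78 kN/mm

112.78


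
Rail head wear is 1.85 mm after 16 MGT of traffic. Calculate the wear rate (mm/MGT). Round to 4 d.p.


Wear rate = total wear / cumulative tonnage
Rate = 1.85 / 16
Rate = 0.1156 mm/MGT

0.1156


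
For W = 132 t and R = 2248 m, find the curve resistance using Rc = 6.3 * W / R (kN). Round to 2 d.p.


Rc = 6.3 * W / R
Rc = 6.3 * 132 / 2248
Rc = 831.6 / 2248
Rc = 0.37 kN

0.37


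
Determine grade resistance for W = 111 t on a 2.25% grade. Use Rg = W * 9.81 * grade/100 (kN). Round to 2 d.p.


Rg = W * 9.81 * grade / 100
Rg = 111 * 9.81 * 2.25 / 100
Rg = 1088.91 * 0.0225
Rg = 24.50 kN

24.50


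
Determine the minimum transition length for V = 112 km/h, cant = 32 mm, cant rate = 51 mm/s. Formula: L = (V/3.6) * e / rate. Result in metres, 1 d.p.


Convert speed: V = 112 / 3.6 = 31.1111 m/s
L = 31.1111 * 32 / 51
L = 995.5556 / 51
L = 19.5 m

19.5


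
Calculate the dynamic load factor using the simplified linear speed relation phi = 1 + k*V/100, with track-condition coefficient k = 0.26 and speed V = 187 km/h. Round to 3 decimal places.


phi = 1 + k * V / 100
phi = 1 + 0.26 * 187 / 100
phi = 1 + 0.4862
phi = 1.486

1.486


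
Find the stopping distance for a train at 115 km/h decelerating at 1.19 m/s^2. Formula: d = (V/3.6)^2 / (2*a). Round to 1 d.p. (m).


Convert speed: V = 115 / 3.6 = 31.9444 m/s
V^2 = 1020.4475
d = 1020.4475 / (2 * 1.19)
d = 1020.4475 / 2.38
d = 428.8 m

428.8


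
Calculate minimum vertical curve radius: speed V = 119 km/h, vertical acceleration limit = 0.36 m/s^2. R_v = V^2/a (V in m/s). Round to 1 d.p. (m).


Convert speed: V = 119 / 3.6 = 33.0556 m/s
V^2 = 1092.6698 m^2/s^2
R_v = 1092.6698 / 0.36
R_v = 3035.2 m

3035.2


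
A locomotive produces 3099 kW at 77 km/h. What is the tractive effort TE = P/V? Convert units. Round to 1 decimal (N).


Convert: P = 3099 kW = 3099000 W
V = 77 / 3.6 = 21.3889 m/s
TE = 3099000 / 21.3889
TE = 144888.3 N

144888.3


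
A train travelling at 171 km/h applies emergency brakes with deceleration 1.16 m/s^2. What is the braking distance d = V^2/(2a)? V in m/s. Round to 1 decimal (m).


Convert speed: V = 171 / 3.6 = 47.5 m/s
V^2 = 2256.25
d = 2256.25 / (2 * 1.16)
d = 2256.25 / 2.32
d = 972.5 m

972.5


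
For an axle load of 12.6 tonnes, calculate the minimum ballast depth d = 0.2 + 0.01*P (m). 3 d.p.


d = 0.2 + 0.01 * 12.6
d = 0.2 + 0.126
d = 0.326 m

0.326


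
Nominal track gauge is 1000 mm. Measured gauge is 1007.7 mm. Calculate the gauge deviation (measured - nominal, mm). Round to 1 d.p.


Deviation = measured - nominal
Deviation = 1007.7 - 1000
Deviation = 7.7 mm

7.7


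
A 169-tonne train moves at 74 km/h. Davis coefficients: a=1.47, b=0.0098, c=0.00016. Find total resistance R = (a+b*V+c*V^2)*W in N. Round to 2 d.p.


b*V = 0.0098 * 74 = 0.7252
c*V^2 = 0.00016 * 5476 = 0.87616
R_per_t = 1.47 + 0.7252 + 0.87616 = 3.07136 N/t
R_total = 3.07136 * 169 = 519.06 N

519.06


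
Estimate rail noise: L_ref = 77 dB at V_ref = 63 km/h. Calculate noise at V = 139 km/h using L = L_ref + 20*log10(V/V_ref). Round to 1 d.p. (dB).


V/V_ref = 139 / 63 = 2.206349
log10(2.206349) = 0.343674
20 * 0.343674 = 6.8735
L = 77 + 6.8735 = 83.9 dB

83.9


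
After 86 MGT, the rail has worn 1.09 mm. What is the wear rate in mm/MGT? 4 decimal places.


Wear rate = total wear / cumulative tonnage
Rate = 1.09 / 86
Rate = 0.0127 mm/MGT

0.0127


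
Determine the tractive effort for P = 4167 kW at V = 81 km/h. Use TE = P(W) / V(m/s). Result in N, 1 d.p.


Convert: P = 4167 kW = 4167000 W
V = 81 / 3.6 = 22.5 m/s
TE = 4167000 / 22.5
TE = 185200.0 N

185200.0


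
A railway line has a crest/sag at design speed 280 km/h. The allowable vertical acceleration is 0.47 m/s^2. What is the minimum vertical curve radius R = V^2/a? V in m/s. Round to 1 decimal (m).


Convert speed: V = 280 / 3.6 = 77.7778 m/s
V^2 = 6049.3827 m^2/s^2
R_v = 6049.3827 / 0.47
R_v = 12871.0 m

12871.0


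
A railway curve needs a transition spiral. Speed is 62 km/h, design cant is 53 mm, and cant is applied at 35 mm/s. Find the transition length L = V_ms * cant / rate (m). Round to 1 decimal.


Convert speed: V = 62 / 3.6 = 17.2222 m/s
L = 17.2222 * 53 / 35
L = 912.7778 / 35
L = 26.1 m

26.1


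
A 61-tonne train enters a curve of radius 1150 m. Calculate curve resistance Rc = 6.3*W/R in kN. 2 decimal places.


Rc = 6.3 * W / R
Rc = 6.3 * 61 / 1150
Rc = 384.3 / 1150
Rc = 0.33 kN

0.33


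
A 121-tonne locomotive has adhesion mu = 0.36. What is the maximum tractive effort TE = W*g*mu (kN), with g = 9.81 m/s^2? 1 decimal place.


TE_max = W * g * mu
TE_max = 121 * 9.81 * 0.36
TE_max = 1187.01 * 0.36
TE_max = 427.3 kN

427.3


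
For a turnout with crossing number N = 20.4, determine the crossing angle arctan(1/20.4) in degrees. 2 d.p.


1/N = 1/20.4 = 0.04902
angle = arctan(0.04902) = 0.04898 rad
angle = 0.04898 * 180/pi = 2.81 degrees

2.81


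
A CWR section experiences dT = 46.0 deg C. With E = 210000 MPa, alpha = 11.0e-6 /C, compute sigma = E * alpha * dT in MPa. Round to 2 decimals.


sigma = E * alpha * dT
sigma = 210000 * 11.0e-6 * 46.0
sigma = 2.31 * 46.0
sigma = 106.26 MPa

106.26


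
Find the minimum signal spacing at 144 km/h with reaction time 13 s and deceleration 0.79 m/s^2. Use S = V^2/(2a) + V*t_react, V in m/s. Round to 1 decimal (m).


V = 144 / 3.6 = 40.0 m/s
Braking distance = 40.0^2 / (2*0.79) = 1012.6582 m
Sighting distance = 40.0 * 13 = 520.0 m
S = 1012.6582 + 520.0 = 1532.7 m

1532.7


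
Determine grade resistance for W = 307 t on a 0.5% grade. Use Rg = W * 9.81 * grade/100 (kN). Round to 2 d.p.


Rg = W * 9.81 * grade / 100
Rg = 307 * 9.81 * 0.5 / 100
Rg = 3011.67 * 0.005
Rg = 15.06 kN

15.06


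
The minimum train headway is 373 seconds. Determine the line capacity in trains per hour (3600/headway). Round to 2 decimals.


Capacity = 3600 / headway
Capacity = 3600 / 373
Capacity = 9.65 trains/hour

9.65


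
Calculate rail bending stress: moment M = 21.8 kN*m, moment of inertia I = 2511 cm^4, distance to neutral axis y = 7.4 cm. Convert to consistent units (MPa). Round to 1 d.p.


Convert units:
M = 21.8 kN*m = 21800000 N*mm
y = 7.4 cm = 74 mm
I = 2511 cm^4 = 25110000 mm^4
sigma = 21800000 * 74 / 25110000
sigma = 64.2 MPa

64.2


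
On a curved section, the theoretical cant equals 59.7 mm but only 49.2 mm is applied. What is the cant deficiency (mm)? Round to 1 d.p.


Cant deficiency = equilibrium cant - actual cant
CD = 59.7 - 49.2
CD = 10.5 mm

10.5


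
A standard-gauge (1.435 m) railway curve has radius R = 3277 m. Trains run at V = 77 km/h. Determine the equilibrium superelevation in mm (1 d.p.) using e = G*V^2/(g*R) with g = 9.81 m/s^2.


Convert speed: V = 77 / 3.6 = 21.3889 m/s
Apply formula: e = 1.435 * 21.3889^2 / (9.81 * 3277)
e = 1.435 * 457.4846 / 32147.37
e = 0.020421 m = 20.4 mm

20.4


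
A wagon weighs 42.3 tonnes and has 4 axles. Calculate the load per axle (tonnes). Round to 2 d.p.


Load per axle = total weight / number of axles
Load = 42.3 / 4
Load = 10.58 tonnes

10.58


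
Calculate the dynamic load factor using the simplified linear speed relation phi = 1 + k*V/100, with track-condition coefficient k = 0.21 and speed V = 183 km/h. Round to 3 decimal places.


phi = 1 + k * V / 100
phi = 1 + 0.21 * 183 / 100
phi = 1 + 0.3843
phi = 1.384

1.384


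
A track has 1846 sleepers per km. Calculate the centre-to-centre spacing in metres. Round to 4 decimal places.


Spacing = 1000 m / number of sleepers
Spacing = 1000 / 1846
Spacing = 0.5417 m

0.5417


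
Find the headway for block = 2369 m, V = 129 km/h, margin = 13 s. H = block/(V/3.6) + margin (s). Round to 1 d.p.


V = 129 / 3.6 = 35.8333 m/s
Block traversal time = 2369 / 35.8333 = 66.1116 s
Headway = 66.1116 + 13
Headway = 79.1 s

79.1


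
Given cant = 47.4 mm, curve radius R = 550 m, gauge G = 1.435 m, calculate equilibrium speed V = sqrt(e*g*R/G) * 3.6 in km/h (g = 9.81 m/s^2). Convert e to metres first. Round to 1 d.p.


Convert cant: e = 47.4 mm = 0.0474 m
V_ms = sqrt(0.0474 * 9.81 * 550 / 1.435)
V_ms = sqrt(178.220697) = 13.3499 m/s
V = 13.3499 * 3.6 = 48.1 km/h

48.1


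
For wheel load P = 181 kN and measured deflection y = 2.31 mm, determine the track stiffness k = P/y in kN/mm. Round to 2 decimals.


Track stiffness k = P / y
k = 181 / 2.31
k = 78.35 kN/mm

78.35


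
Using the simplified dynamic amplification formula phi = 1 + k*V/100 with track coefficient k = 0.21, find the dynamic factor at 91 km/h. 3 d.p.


phi = 1 + k * V / 100
phi = 1 + 0.21 * 91 / 100
phi = 1 + 0.1911
phi = 1.191

1.191


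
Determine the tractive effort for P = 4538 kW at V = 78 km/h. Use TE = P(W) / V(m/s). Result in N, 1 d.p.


Convert: P = 4538 kW = 4538000 W
V = 78 / 3.6 = 21.6667 m/s
TE = 4538000 / 21.6667
TE = 209446.2 N

209446.2


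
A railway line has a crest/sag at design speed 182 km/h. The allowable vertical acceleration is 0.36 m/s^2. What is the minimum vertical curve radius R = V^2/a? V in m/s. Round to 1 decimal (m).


Convert speed: V = 182 / 3.6 = 50.5556 m/s
V^2 = 2555.8642 m^2/s^2
R_v = 2555.8642 / 0.36
R_v = 7099.6 m

7099.6


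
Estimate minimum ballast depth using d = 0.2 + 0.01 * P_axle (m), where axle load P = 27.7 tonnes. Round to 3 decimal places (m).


d = 0.2 + 0.01 * 27.7
d = 0.2 + 0.277
d = 0.477 m

0.477


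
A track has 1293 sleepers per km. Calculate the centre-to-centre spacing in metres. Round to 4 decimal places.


Spacing = 1000 m / number of sleepers
Spacing = 1000 / 1293
Spacing = 0.7734 m

0.7734


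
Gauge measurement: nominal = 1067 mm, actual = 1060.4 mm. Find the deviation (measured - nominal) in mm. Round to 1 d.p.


Deviation = measured - nominal
Deviation = 1060.4 - 1067
Deviation = -6.6 mm

-6.6


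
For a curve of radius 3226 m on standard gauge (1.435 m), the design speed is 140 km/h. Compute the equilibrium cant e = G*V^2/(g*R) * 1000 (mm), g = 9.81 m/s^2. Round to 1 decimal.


Convert speed: V = 140 / 3.6 = 38.8889 m/s
Apply formula: e = 1.435 * 38.8889^2 / (9.81 * 3226)
e = 1.435 * 1512.3457 / 31647.06
e = 0.068576 m = 68.6 mm

68.6


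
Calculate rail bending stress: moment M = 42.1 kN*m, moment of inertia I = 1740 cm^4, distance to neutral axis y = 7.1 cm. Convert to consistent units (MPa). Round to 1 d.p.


Convert units:
M = 42.1 kN*m = 42100000 N*mm
y = 7.1 cm = 71 mm
I = 1740 cm^4 = 17400000 mm^4
sigma = 42100000 * 71 / 17400000
sigma = 171.8 MPa

171.8


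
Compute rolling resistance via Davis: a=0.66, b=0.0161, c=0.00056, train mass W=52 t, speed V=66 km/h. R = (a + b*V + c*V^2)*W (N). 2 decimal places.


b*V = 0.0161 * 66 = 1.0626
c*V^2 = 0.00056 * 4356 = 2.43936
R_per_t = 0.66 + 1.0626 + 2.43936 = 4.16196 N/t
R_total = 4.16196 * 52 = 216.42 N

216.42


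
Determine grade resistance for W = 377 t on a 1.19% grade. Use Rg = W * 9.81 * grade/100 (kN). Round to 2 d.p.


Rg = W * 9.81 * grade / 100
Rg = 377 * 9.81 * 1.19 / 100
Rg = 3698.37 * 0.0119
Rg = 44.01 kN

44.01


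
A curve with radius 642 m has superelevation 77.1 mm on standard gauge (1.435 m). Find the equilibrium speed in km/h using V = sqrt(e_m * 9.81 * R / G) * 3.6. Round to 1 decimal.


Convert cant: e = 77.1 mm = 0.0771 m
V_ms = sqrt(0.0771 * 9.81 * 642 / 1.435)
V_ms = sqrt(338.381423) = 18.3951 m/s
V = 18.3951 * 3.6 = 66.2 km/h

66.2


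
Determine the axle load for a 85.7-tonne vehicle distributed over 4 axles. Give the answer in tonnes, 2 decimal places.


Load per axle = total weight / number of axles
Load = 85.7 / 4
Load = 21.43 tonnes

21.43


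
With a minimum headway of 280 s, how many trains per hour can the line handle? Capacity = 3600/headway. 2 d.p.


Capacity = 3600 / headway
Capacity = 3600 / 280
Capacity = 12.86 trains/hour

12.86


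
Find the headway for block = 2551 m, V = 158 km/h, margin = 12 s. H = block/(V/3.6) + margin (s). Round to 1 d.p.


V = 158 / 3.6 = 43.8889 m/s
Block traversal time = 2551 / 43.8889 = 58.1241 s
Headway = 58.1241 + 12
Headway = 70.1 s

70.1


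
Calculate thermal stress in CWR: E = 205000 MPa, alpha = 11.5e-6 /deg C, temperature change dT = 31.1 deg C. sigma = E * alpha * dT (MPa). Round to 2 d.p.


sigma = E * alpha * dT
sigma = 205000 * 11.5e-6 * 31.1
sigma = 2.3575 * 31.1
sigma = 73.32 MPa

73.32


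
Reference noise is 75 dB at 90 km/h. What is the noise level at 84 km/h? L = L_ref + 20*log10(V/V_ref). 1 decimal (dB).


V/V_ref = 84 / 90 = 0.933333
log10(0.933333) = -0.029963
20 * -0.029963 = -0.5993
L = 75 + -0.5993 = 74.4 dB

74.4


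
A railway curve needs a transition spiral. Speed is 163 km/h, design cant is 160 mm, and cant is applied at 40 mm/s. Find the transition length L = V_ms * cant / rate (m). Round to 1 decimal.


Convert speed: V = 163 / 3.6 = 45.2778 m/s
L = 45.2778 * 160 / 40
L = 7244.4444 / 40
L = 181.1 m

181.1


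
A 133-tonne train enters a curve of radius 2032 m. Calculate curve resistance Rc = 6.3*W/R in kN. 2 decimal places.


Rc = 6.3 * W / R
Rc = 6.3 * 133 / 2032
Rc = 837.9 / 2032
Rc = 0.41 kN

0.41


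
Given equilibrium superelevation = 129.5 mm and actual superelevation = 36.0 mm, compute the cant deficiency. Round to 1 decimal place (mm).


Cant deficiency = equilibrium cant - actual cant
CD = 129.5 - 36.0
CD = 93.5 mm

93.5


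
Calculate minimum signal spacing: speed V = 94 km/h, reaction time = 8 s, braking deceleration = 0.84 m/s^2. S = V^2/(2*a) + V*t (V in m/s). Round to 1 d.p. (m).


V = 94 / 3.6 = 26.1111 m/s
Braking distance = 26.1111^2 / (2*0.84) = 405.8275 m
Sighting distance = 26.1111 * 8 = 208.8889 m
S = 405.8275 + 208.8889 = 614.7 m

614.7


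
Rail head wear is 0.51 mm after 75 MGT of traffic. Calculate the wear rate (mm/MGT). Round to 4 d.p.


Wear rate = total wear / cumulative tonnage
Rate = 0.51 / 75
Rate = 0.0068 mm/MGT

0.0068


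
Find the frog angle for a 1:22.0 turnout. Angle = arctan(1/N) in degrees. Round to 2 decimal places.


1/N = 1/22.0 = 0.045455
angle = arctan(0.045455) = 0.045423 rad
angle = 0.045423 * 180/pi = 2.60 degrees

2.60


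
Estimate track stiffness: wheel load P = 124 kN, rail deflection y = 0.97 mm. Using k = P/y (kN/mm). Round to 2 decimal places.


Track stiffness k = P / y
k = 124 / 0.97
k = 127.84 kN/mm

127.84


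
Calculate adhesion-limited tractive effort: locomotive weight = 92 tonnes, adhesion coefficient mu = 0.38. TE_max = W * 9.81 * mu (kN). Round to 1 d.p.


TE_max = W * g * mu
TE_max = 92 * 9.81 * 0.38
TE_max = 902.52 * 0.38
TE_max = 343.0 kN

343.0


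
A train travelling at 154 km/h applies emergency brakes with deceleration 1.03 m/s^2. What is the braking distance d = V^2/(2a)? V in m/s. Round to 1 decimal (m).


Convert speed: V = 154 / 3.6 = 42.7778 m/s
V^2 = 1829.9383
d = 1829.9383 / (2 * 1.03)
d = 1829.9383 / 2.06
d = 888.3 m

888.3


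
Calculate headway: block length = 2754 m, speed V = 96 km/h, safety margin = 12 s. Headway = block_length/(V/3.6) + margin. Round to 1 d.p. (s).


V = 96 / 3.6 = 26.6667 m/s
Block traversal time = 2754 / 26.6667 = 103.275 s
Headway = 103.275 + 12
Headway = 115.3 s

115.3


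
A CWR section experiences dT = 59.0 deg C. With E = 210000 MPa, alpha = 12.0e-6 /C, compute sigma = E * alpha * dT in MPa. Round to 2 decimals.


sigma = E * alpha * dT
sigma = 210000 * 12.0e-6 * 59.0
sigma = 2.52 * 59.0
sigma = 148.68 MPa

148.68


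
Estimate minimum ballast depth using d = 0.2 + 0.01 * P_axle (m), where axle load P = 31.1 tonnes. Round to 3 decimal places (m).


d = 0.2 + 0.01 * 31.1
d = 0.2 + 0.311
d = 0.511 m

0.511


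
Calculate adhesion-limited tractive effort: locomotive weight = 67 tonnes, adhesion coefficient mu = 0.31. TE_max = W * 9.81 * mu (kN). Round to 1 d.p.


TE_max = W * g * mu
TE_max = 67 * 9.81 * 0.31
TE_max = 657.27 * 0.31
TE_max = 203.8 kN

203.8


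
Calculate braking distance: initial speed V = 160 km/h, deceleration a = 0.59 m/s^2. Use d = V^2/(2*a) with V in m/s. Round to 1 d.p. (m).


Convert speed: V = 160 / 3.6 = 44.4444 m/s
V^2 = 1975.3086
d = 1975.3086 / (2 * 0.59)
d = 1975.3086 / 1.18
d = 1674.0 m

1674.0


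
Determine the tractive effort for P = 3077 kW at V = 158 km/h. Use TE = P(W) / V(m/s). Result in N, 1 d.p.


Convert: P = 3077 kW = 3077000 W
V = 158 / 3.6 = 43.8889 m/s
TE = 3077000 / 43.8889
TE = 70108.9 N

70108.9


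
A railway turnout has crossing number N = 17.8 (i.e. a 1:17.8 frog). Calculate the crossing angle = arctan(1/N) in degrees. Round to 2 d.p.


1/N = 1/17.8 = 0.05618
angle = arctan(0.05618) = 0.056121 rad
angle = 0.056121 * 180/pi = 3.22 degrees

3.22


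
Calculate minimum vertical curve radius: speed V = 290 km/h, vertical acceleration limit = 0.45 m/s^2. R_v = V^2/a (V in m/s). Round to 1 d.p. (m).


Convert speed: V = 290 / 3.6 = 80.5556 m/s
V^2 = 6489.1975 m^2/s^2
R_v = 6489.1975 / 0.45
R_v = 14420.4 m

14420.4


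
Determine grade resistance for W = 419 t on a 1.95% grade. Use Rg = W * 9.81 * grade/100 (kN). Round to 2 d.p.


Rg = W * 9.81 * grade / 100
Rg = 419 * 9.81 * 1.95 / 100
Rg = 4110.39 * 0.0195
Rg = 80.15 kN

80.15


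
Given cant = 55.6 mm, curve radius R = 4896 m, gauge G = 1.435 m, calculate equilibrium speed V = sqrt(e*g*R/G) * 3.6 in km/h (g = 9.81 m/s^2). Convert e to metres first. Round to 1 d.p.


Convert cant: e = 55.6 mm = 0.0556 m
V_ms = sqrt(0.0556 * 9.81 * 4896 / 1.435)
V_ms = sqrt(1860.944011) = 43.1387 m/s
V = 43.1387 * 3.6 = 155.3 km/h

155.3


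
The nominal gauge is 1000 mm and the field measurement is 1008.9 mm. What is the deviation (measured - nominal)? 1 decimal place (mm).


Deviation = measured - nominal
Deviation = 1008.9 - 1000
Deviation = 8.9 mm

8.9


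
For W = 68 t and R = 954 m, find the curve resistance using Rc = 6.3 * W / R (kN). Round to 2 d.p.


Rc = 6.3 * W / R
Rc = 6.3 * 68 / 954
Rc = 428.4 / 954
Rc = 0.45 kN

0.45


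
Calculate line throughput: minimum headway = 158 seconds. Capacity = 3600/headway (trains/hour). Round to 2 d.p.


Capacity = 3600 / headway
Capacity = 3600 / 158
Capacity = 22.78 trains/hour

22.78


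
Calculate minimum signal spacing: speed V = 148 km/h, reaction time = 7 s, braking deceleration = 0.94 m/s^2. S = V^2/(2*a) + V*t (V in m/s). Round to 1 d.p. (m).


V = 148 / 3.6 = 41.1111 m/s
Braking distance = 41.1111^2 / (2*0.94) = 899.0018 m
Sighting distance = 41.1111 * 7 = 287.7778 m
S = 899.0018 + 287.7778 = 1186.8 m

1186.8


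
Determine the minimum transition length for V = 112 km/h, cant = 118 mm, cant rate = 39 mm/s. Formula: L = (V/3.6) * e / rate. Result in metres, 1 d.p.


Convert speed: V = 112 / 3.6 = 31.1111 m/s
L = 31.1111 * 118 / 39
L = 3671.1111 / 39
L = 94.1 m

94.1


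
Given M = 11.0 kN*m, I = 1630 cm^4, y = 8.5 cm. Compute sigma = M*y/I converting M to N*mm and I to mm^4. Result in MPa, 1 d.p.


Convert units:
M = 11.0 kN*m = 11000000 N*mm
y = 8.5 cm = 85 mm
I = 1630 cm^4 = 16300000 mm^4
sigma = 11000000 * 85 / 16300000
sigma = 57.4 MPa

57.4


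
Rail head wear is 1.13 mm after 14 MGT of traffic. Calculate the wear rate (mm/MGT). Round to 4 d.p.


Wear rate = total wear / cumulative tonnage
Rate = 1.13 / 14
Rate = 0.0807 mm/MGT

0.0807


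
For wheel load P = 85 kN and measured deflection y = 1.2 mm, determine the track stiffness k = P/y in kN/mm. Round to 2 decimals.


Track stiffness k = P / y
k = 85 / 1.2
k = 70.83 kN/mm

70.83


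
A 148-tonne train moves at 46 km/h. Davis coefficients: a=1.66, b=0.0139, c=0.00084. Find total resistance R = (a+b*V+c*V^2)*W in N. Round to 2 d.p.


b*V = 0.0139 * 46 = 0.6394
c*V^2 = 0.00084 * 2116 = 1.77744
R_per_t = 1.66 + 0.6394 + 1.77744 = 4.07684 N/t
R_total = 4.07684 * 148 = 603.37 N

603.37


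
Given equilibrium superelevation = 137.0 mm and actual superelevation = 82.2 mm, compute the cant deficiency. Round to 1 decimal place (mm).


Cant deficiency = equilibrium cant - actual cant
CD = 137.0 - 82.2
CD = 54.8 mm

54.8


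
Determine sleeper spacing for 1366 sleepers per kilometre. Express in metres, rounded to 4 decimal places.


Spacing = 1000 m / number of sleepers
Spacing = 1000 / 1366
Spacing = 0.7321 m

0.7321


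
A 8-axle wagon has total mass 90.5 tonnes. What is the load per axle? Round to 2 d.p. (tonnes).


Load per axle = total weight / number of axles
Load = 90.5 / 8
Load = 11.31 tonnes

11.31


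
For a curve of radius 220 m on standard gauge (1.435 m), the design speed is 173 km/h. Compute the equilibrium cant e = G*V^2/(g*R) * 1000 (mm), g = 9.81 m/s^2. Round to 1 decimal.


Convert speed: V = 173 / 3.6 = 48.0556 m/s
Apply formula: e = 1.435 * 48.0556^2 / (9.81 * 220)
e = 1.435 * 2309.3364 / 2158.2
e = 1.535492 m = 1535.5 mm

1535.5


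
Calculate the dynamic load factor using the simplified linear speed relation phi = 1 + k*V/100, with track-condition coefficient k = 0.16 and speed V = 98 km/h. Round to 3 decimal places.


phi = 1 + k * V / 100
phi = 1 + 0.16 * 98 / 100
phi = 1 + 0.1568
phi = 1.157

1.157


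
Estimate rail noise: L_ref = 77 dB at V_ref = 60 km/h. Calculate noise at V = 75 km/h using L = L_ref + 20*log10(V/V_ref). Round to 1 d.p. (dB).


V/V_ref = 75 / 60 = 1.25
log10(1.25) = 0.09691
20 * 0.09691 = 1.9382
L = 77 + 1.9382 = 78.9 dB

78.9


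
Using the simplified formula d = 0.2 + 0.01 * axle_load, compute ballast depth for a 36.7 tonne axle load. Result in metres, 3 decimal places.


d = 0.2 + 0.01 * 36.7
d = 0.2 + 0.367
d = 0.567 m

0.567


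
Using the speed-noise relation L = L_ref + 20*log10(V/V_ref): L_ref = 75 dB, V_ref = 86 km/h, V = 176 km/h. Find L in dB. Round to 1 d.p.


V/V_ref = 176 / 86 = 2.046512
log10(2.046512) = 0.311014
20 * 0.311014 = 6.2203
L = 75 + 6.2203 = 81.2 dB

81.2


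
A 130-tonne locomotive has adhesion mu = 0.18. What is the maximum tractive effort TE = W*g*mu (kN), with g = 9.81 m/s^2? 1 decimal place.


TE_max = W * g * mu
TE_max = 130 * 9.81 * 0.18
TE_max = 1275.3 * 0.18
TE_max = 229.6 kN

229.6


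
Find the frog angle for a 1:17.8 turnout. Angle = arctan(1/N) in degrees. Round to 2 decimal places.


1/N = 1/17.8 = 0.05618
angle = arctan(0.05618) = 0.056121 rad
angle = 0.056121 * 180/pi = 3.22 degrees

3.22


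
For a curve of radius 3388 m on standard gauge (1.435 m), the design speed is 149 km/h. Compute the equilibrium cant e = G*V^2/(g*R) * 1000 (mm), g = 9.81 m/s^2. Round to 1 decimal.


Convert speed: V = 149 / 3.6 = 41.3889 m/s
Apply formula: e = 1.435 * 41.3889^2 / (9.81 * 3388)
e = 1.435 * 1713.0401 / 33236.28
e = 0.073962 m = 74.0 mm

74.0


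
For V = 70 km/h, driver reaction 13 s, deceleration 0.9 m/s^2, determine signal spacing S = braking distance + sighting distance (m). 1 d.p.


V = 70 / 3.6 = 19.4444 m/s
Braking distance = 19.4444^2 / (2*0.9) = 210.048 m
Sighting distance = 19.4444 * 13 = 252.7778 m
S = 210.048 + 252.7778 = 462.8 m

462.8


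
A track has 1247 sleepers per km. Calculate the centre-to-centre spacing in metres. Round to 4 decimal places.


Spacing = 1000 m / number of sleepers
Spacing = 1000 / 1247
Spacing = 0.8019 m

0.8019


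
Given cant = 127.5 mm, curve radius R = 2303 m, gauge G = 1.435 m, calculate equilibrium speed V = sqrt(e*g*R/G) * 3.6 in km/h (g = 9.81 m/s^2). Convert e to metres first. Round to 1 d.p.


Convert cant: e = 127.5 mm = 0.1275 m
V_ms = sqrt(0.1275 * 9.81 * 2303 / 1.435)
V_ms = sqrt(2007.341341) = 44.8034 m/s
V = 44.8034 * 3.6 = 161.3 km/h

161.3


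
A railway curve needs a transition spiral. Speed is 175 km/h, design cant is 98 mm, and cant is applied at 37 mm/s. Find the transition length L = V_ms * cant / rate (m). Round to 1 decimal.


Convert speed: V = 175 / 3.6 = 48.6111 m/s
L = 48.6111 * 98 / 37
L = 4763.8889 / 37
L = 128.8 m

128.8
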